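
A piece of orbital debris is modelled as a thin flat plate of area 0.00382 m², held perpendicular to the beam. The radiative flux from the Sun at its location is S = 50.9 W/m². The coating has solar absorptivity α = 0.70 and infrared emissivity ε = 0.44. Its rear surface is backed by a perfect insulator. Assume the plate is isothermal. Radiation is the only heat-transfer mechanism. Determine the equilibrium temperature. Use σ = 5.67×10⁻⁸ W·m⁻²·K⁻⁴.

T ≈ 194 K

At equilibrium, absorbed power = emitted power.
Absorbing cross-section = A = 0.003820 m²; emitting surface = A = 0.003820 m² (ratio 1).
αS·A_cross = εσ·A_surf·T⁴  ⇒  T⁴ = αS/(ε·1σ).
T⁴ = 0.700·50.9/(0.44·1·5.67×10⁻⁸) = 1.428×10⁹ K⁴.
T = (1.428×10⁹)^(1/4).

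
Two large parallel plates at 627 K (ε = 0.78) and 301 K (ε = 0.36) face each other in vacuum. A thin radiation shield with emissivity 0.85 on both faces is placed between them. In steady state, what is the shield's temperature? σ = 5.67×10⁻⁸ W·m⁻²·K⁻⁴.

In steady state the net flux on the hot side equals that on the cold side.
σ(T₁⁴−T_s⁴)/D₁ = σ(T_s⁴−T₂⁴)/D₂, with D₁ = 1/ε₁+1/ε_s−1 = 1.459, D₂ = 1/ε_s+1/ε₂−1 = 2.954.
Solve for T_s⁴: T_s⁴ = (D₂·T₁⁴ + D₁·T₂⁴)/(D₁+D₂) = 1.062×10¹¹ K⁴.

T_s ≈ 571 K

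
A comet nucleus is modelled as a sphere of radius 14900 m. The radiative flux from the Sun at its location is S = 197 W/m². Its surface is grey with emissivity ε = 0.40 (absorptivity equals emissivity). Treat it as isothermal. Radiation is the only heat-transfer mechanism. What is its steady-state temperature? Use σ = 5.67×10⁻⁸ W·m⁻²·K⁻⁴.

At equilibrium, absorbed power = emitted power.
Absorbing cross-section = πr² = 6.975×10⁸ m²; emitting surface = 4πr² = 2.790×10⁹ m² (ratio 4).
εS·A_cross = εσ·A_surf·T⁴  ⇒  T⁴ = S/(4σ)   (ε cancels).
T⁴ = 197/(4·5.67×10⁻⁸) = 8.686×10⁸ K⁴.
T = (8.686×10⁸)^(1/4).

T ≈ 172 K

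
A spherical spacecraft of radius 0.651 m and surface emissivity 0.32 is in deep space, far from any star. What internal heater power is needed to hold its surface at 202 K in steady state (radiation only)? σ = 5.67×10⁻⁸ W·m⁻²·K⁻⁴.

P ≈ 161 W

P = εσ·4πr²·T⁴.
4πr² = 5.326 m²; T⁴ = 1.665×10⁹ K⁴.
P = 0.32·5.67×10⁻⁸·5.326·1.665×10⁹.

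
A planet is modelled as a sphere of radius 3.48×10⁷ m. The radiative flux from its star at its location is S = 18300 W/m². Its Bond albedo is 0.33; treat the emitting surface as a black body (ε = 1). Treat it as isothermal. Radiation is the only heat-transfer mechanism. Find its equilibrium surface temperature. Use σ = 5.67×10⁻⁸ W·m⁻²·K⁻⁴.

At equilibrium, absorbed power = emitted power.
Absorbing cross-section = πr² = 3.805×10¹⁵ m²; emitting surface = 4πr² = 1.522×10¹⁶ m² (ratio 4).
(1−a)S·A_cross = εσ·A_surf·T⁴  ⇒  T⁴ = (1−a)S/(4σ).
T⁴ = 0.670·18300/(4·5.67×10⁻⁸) = 5.406×10¹⁰ K⁴.
T = (5.406×10¹⁰)^(1/4).

T ≈ 482 K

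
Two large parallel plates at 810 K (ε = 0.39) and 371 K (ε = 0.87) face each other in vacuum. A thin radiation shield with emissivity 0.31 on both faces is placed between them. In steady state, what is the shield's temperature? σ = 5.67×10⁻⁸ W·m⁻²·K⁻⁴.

T_s ≈ 659 K

In steady state the net flux on the hot side equals that on the cold side.
σ(T₁⁴−T_s⁴)/D₁ = σ(T_s⁴−T₂⁴)/D₂, with D₁ = 1/ε₁+1/ε_s−1 = 4.790, D₂ = 1/ε_s+1/ε₂−1 = 3.375.
Solve for T_s⁴: T_s⁴ = (D₂·T₁⁴ + D₁·T₂⁴)/(D₁+D₂) = 1.891×10¹¹ K⁴.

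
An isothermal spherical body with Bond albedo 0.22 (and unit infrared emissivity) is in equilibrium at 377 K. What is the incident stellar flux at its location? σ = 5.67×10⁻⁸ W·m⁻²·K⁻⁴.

(1−a)S·πr² = σ·4πr²·T⁴ ⇒ S = 4σT⁴/(1−a).
S = 4·5.67×10⁻⁸·2.020×10¹⁰/0.780.

S ≈ 5870 W/m²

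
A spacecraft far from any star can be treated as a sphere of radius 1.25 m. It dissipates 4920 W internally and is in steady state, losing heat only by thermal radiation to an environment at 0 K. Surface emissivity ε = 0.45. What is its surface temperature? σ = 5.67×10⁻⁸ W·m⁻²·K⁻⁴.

T ≈ 315 K

Steady state: internal power = radiated power, P = εσA T⁴.
Radiating area A = 4πr² = 19.63 m².
T⁴ = P/(εσA) = 4920/(0.45·5.67×10⁻⁸·19.63) = 9.821×10⁹ K⁴.
T = (9.821×10⁹)^(1/4).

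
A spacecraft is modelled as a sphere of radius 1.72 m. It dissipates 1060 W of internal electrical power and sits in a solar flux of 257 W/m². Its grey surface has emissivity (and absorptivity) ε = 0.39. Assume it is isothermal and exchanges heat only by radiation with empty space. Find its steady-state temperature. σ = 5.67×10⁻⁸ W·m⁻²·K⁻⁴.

At steady state, absorbed solar power + internal power = radiated power.
Absorbed: α·S·A_cross = 0.39·257·9.294 = 931.5 W (cross-section πr²).
Total input = 931.5 + 1060 = 1992 W.
Radiated: εσ·A_surf·T⁴ with A_surf = 4πr² = 37.18 m².
T⁴ = 1992/(0.39·5.67×10⁻⁸·37.18) = 2.423×10⁹ K⁴.

T ≈ 222 K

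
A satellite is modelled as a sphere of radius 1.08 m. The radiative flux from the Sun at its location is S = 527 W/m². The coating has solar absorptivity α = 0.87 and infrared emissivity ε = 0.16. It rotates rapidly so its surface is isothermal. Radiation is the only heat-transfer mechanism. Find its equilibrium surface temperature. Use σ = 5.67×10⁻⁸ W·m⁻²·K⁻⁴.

At equilibrium, absorbed power = emitted power.
Absorbing cross-section = πr² = 3.664 m²; emitting surface = 4πr² = 14.66 m² (ratio 4).
αS·A_cross = εσ·A_surf·T⁴  ⇒  T⁴ = αS/(ε·4σ).
T⁴ = 0.870·527/(0.16·4·5.67×10⁻⁸) = 1.263×10¹⁰ K⁴.
T = (1.263×10¹⁰)^(1/4).

T ≈ 335 K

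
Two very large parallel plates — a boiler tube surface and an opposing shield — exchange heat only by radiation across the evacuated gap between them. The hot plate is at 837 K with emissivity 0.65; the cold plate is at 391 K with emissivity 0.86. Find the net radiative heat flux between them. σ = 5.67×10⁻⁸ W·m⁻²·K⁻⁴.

For two infinite grey parallel plates, q = σ(T₁⁴ − T₂⁴)/(1/ε₁ + 1/ε₂ − 1).
T₁⁴ − T₂⁴ = 4.908×10¹¹ − 2.337×10¹⁰ = 4.674×10¹¹ K⁴.
1/ε₁ + 1/ε₂ − 1 = 1.538 + 1.163 − 1 = 1.701.
q = 5.67×10⁻⁸ × 4.674×10¹¹ / 1.701.

q ≈ 15600 W/m²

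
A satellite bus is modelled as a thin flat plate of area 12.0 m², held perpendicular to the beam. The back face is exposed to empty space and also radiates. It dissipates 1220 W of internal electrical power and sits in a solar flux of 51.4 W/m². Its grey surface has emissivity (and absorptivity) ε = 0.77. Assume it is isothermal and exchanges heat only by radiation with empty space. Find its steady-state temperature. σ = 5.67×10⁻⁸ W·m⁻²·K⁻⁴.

T ≈ 201 K

At steady state, absorbed solar power + internal power = radiated power.
Absorbed: α·S·A_cross = 0.77·51.4·12.00 = 474.9 W (cross-section A).
Total input = 474.9 + 1220 = 1695 W.
Radiated: εσ·A_surf·T⁴ with A_surf = 2A = 24.00 m².
T⁴ = 1695/(0.77·5.67×10⁻⁸·24.00) = 1.618×10⁹ K⁴.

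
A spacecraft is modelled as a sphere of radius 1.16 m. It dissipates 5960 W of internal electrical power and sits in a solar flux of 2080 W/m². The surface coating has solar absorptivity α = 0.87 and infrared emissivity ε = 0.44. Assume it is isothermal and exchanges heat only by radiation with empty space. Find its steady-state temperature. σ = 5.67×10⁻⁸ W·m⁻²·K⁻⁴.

T ≈ 424 K

At steady state, absorbed solar power + internal power = radiated power.
Absorbed: α·S·A_cross = 0.87·2080·4.227 = 7650 W (cross-section πr²).
Total input = 7650 + 5960 = 13610 W.
Radiated: εσ·A_surf·T⁴ with A_surf = 4πr² = 16.91 m².
T⁴ = 13610/(0.44·5.67×10⁻⁸·16.91) = 3.226×10¹⁰ K⁴.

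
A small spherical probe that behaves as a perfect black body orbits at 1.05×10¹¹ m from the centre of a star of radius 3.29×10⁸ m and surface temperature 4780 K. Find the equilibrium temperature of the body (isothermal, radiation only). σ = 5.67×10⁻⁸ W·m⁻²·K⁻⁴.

T ≈ 189 K

The star's surface emits σT_*⁴; at distance d the flux is S = σT_*⁴(R_*/d)².
S = 5.67×10⁻⁸·(4780)⁴·(3.29×10⁸/1.05×10¹¹)² = 290.6 W/m².
For an isothermal sphere T⁴ = (1−a)S/(4σ) = 1.281×10⁹ K⁴.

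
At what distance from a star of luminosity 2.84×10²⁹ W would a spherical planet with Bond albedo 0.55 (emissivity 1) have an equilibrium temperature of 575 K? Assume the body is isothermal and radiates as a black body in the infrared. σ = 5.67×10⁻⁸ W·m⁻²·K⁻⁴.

For an isothermal black-emitting sphere, (1−a)S·πr² = σ·4πr²·T⁴ ⇒ S = 4σT⁴/(1−a).
S = 4·5.67×10⁻⁸·(575)⁴/0.450 = 55090 W/m².
Flux falls as S = L/(4πd²), so d = √(L/(4πS)) = √(2.84×10²⁹/(4π·55090)).

d ≈ 6.40×10¹¹ m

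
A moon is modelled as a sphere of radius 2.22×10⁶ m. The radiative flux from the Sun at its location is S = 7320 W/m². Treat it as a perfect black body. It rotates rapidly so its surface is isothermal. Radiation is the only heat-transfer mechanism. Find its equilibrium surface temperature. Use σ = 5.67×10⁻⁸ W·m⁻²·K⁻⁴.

T ≈ 424 K

At equilibrium, absorbed power = emitted power.
Absorbing cross-section = πr² = 1.548×10¹³ m²; emitting surface = 4πr² = 6.193×10¹³ m² (ratio 4).
S·A_cross = εσ·A_surf·T⁴  ⇒  T⁴ = S/(4σ).
T⁴ = 1.00·7320/(4·5.67×10⁻⁸) = 3.228×10¹⁰ K⁴.
T = (3.228×10¹⁰)^(1/4).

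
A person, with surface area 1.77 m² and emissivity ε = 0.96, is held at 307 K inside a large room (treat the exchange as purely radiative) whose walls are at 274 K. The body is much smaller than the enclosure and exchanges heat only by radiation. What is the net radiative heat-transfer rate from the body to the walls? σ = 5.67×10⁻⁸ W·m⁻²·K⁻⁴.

P_net ≈ 313 W

For a small grey body in a large enclosure: P_net = εσA(T_body⁴ − T_wall⁴).
A = 1.77 m²; T_body⁴ − T_wall⁴ = 8.883×10⁹ − 5.636×10⁹ = 3.246×10⁹ K⁴.
|P_net| = 0.96·5.67×10⁻⁸·1.770·3.246×10⁹.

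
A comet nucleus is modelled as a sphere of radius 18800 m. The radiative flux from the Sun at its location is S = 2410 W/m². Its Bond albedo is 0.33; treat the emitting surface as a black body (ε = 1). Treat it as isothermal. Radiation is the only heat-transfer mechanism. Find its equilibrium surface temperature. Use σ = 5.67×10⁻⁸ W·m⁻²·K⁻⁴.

At equilibrium, absorbed power = emitted power.
Absorbing cross-section = πr² = 1.110×10⁹ m²; emitting surface = 4πr² = 4.441×10⁹ m² (ratio 4).
(1−a)S·A_cross = εσ·A_surf·T⁴  ⇒  T⁴ = (1−a)S/(4σ).
T⁴ = 0.670·2410/(4·5.67×10⁻⁸) = 7.119×10⁹ K⁴.
T = (7.119×10⁹)^(1/4).

T ≈ 290 K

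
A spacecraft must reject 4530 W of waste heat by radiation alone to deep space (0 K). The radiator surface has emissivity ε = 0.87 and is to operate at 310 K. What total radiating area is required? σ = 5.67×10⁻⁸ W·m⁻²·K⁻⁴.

A ≈ 9.94 m²

P = εσA T⁴ ⇒ A = P/(εσT⁴).
T⁴ = 9.235×10⁹ K⁴.
A = 4530/(0.87 × 5.67×10⁻⁸ × 9.235×10⁹).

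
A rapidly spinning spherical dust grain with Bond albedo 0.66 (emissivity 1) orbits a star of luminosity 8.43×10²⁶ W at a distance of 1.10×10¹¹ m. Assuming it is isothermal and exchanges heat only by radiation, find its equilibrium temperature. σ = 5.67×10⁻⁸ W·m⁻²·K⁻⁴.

First find the stellar flux at distance d: S = L/(4πd²) = 8.43×10²⁶/(4π·(1.10×10¹¹)²) = 5544 W/m².
For an isothermal sphere, absorbed (1−a)S·πr² = emitted σ·4πr²·T⁴, so T⁴ = (1−a)S/(4σ).
T⁴ = 0.340·5544/(4·5.67×10⁻⁸) = 8.311×10⁹ K⁴.

T ≈ 302 K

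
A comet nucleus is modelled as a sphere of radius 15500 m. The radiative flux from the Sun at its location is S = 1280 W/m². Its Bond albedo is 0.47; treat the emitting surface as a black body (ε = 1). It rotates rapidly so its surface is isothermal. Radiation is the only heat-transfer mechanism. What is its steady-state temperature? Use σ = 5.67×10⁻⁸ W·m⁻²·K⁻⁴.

At equilibrium, absorbed power = emitted power.
Absorbing cross-section = πr² = 7.548×10⁸ m²; emitting surface = 4πr² = 3.019×10⁹ m² (ratio 4).
(1−a)S·A_cross = εσ·A_surf·T⁴  ⇒  T⁴ = (1−a)S/(4σ).
T⁴ = 0.530·1280/(4·5.67×10⁻⁸) = 2.991×10⁹ K⁴.
T = (2.991×10⁹)^(1/4).

T ≈ 234 K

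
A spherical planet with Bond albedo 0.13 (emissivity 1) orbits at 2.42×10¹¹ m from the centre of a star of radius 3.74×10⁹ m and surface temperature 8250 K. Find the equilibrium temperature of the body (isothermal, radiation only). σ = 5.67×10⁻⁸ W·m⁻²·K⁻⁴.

T ≈ 700 K

The star's surface emits σT_*⁴; at distance d the flux is S = σT_*⁴(R_*/d)².
S = 5.67×10⁻⁸·(8250)⁴·(3.74×10⁹/2.42×10¹¹)² = 62740 W/m².
For an isothermal sphere T⁴ = (1−a)S/(4σ) = 2.407×10¹¹ K⁴.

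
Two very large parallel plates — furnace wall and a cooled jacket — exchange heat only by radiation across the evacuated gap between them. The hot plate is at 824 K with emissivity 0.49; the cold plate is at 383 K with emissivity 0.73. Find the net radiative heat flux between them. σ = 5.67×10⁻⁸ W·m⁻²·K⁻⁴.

For two infinite grey parallel plates, q = σ(T₁⁴ − T₂⁴)/(1/ε₁ + 1/ε₂ − 1).
T₁⁴ − T₂⁴ = 4.610×10¹¹ − 2.152×10¹⁰ = 4.395×10¹¹ K⁴.
1/ε₁ + 1/ε₂ − 1 = 2.041 + 1.370 − 1 = 2.411.
q = 5.67×10⁻⁸ × 4.395×10¹¹ / 2.411.

q ≈ 10300 W/m²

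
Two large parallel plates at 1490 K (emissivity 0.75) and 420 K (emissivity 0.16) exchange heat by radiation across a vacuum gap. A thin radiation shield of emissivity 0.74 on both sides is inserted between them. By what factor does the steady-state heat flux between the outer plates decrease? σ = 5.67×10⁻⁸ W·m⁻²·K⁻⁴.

Without shield: q₀ = σΔ(T⁴)/(1/ε₁+1/ε₂−1) with denominator 6.583.
With shield the two gaps are in series; the resistances add: (1/ε₁+1/ε_s−1)+(1/ε_s+1/ε₂−1) = 1.685+6.601 = 8.286.
Heat-flux ratio q₀/q = 8.286/6.583.

factor ≈ 1.26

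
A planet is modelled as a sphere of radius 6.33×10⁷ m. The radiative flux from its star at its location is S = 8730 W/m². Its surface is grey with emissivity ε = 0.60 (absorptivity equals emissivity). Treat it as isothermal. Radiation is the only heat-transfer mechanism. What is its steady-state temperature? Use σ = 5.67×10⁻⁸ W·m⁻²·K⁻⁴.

T ≈ 443 K

At equilibrium, absorbed power = emitted power.
Absorbing cross-section = πr² = 1.259×10¹⁶ m²; emitting surface = 4πr² = 5.035×10¹⁶ m² (ratio 4).
εS·A_cross = εσ·A_surf·T⁴  ⇒  T⁴ = S/(4σ)   (ε cancels).
T⁴ = 8730/(4·5.67×10⁻⁸) = 3.849×10¹⁰ K⁴.
T = (3.849×10¹⁰)^(1/4).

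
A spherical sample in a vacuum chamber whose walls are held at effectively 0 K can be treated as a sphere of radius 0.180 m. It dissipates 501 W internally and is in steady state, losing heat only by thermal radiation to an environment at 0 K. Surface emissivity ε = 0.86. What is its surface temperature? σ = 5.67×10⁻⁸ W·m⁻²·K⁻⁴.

T ≈ 399 K

Steady state: internal power = radiated power, P = εσA T⁴.
Radiating area A = 4πr² = 0.4072 m².
T⁴ = P/(εσA) = 501/(0.86·5.67×10⁻⁸·0.4072) = 2.523×10¹⁰ K⁴.
T = (2.523×10¹⁰)^(1/4).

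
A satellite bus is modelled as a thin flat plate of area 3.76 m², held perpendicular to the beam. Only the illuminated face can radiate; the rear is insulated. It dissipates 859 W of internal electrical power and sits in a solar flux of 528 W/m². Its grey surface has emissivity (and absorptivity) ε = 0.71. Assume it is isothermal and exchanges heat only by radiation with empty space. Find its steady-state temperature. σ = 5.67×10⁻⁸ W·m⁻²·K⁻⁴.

At steady state, absorbed solar power + internal power = radiated power.
Absorbed: α·S·A_cross = 0.71·528·3.760 = 1410 W (cross-section A).
Total input = 1410 + 859 = 2269 W.
Radiated: εσ·A_surf·T⁴ with A_surf = A = 3.760 m².
T⁴ = 2269/(0.71·5.67×10⁻⁸·3.760) = 1.499×10¹⁰ K⁴.

T ≈ 350 K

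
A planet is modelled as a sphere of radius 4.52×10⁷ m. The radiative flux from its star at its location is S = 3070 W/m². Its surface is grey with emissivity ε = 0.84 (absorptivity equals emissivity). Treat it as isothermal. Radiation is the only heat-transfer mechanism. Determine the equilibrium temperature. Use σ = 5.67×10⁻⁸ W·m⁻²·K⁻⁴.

T ≈ 341 K

At equilibrium, absorbed power = emitted power.
Absorbing cross-section = πr² = 6.418×10¹⁵ m²; emitting surface = 4πr² = 2.567×10¹⁶ m² (ratio 4).
εS·A_cross = εσ·A_surf·T⁴  ⇒  T⁴ = S/(4σ)   (ε cancels).
T⁴ = 3070/(4·5.67×10⁻⁸) = 1.354×10¹⁰ K⁴.
T = (1.354×10¹⁰)^(1/4).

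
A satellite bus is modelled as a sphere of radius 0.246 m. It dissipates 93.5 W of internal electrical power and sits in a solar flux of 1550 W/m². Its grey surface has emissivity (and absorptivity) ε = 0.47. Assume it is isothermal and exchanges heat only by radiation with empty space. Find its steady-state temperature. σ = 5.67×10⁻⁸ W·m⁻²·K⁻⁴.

T ≈ 327 K

At steady state, absorbed solar power + internal power = radiated power.
Absorbed: α·S·A_cross = 0.47·1550·0.1901 = 138.5 W (cross-section πr²).
Total input = 138.5 + 93.5 = 232.0 W.
Radiated: εσ·A_surf·T⁴ with A_surf = 4πr² = 0.7605 m².
T⁴ = 232.0/(0.47·5.67×10⁻⁸·0.7605) = 1.145×10¹⁰ K⁴.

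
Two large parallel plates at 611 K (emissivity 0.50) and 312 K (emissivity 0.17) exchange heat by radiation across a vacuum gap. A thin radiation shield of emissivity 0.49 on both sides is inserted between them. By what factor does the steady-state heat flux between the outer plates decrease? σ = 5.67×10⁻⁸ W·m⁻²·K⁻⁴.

Without shield: q₀ = σΔ(T⁴)/(1/ε₁+1/ε₂−1) with denominator 6.882.
With shield the two gaps are in series; the resistances add: (1/ε₁+1/ε_s−1)+(1/ε_s+1/ε₂−1) = 3.041+6.923 = 9.964.
Heat-flux ratio q₀/q = 9.964/6.882.

factor ≈ 1.45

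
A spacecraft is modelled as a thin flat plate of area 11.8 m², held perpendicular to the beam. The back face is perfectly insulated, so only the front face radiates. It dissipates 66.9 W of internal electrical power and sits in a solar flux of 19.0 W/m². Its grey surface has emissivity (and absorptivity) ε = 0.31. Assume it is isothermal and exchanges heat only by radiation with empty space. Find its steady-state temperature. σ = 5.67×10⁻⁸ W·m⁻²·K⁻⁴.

At steady state, absorbed solar power + internal power = radiated power.
Absorbed: α·S·A_cross = 0.31·19.0·11.80 = 69.50 W (cross-section A).
Total input = 69.50 + 66.9 = 136.4 W.
Radiated: εσ·A_surf·T⁴ with A_surf = A = 11.80 m².
T⁴ = 136.4/(0.31·5.67×10⁻⁸·11.80) = 6.576×10⁸ K⁴.

T ≈ 160 K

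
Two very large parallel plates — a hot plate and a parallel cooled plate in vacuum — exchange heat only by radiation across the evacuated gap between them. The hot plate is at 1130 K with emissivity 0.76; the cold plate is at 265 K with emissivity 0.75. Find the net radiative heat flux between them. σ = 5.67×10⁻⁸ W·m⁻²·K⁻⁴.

For two infinite grey parallel plates, q = σ(T₁⁴ − T₂⁴)/(1/ε₁ + 1/ε₂ − 1).
T₁⁴ − T₂⁴ = 1.630×10¹² − 4.932×10⁹ = 1.626×10¹² K⁴.
1/ε₁ + 1/ε₂ − 1 = 1.316 + 1.333 − 1 = 1.649.
q = 5.67×10⁻⁸ × 1.626×10¹² / 1.649.

q ≈ 55900 W/m²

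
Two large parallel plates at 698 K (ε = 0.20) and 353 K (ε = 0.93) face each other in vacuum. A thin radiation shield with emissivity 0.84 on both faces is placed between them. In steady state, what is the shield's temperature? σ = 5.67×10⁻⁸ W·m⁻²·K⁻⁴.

In steady state the net flux on the hot side equals that on the cold side.
σ(T₁⁴−T_s⁴)/D₁ = σ(T_s⁴−T₂⁴)/D₂, with D₁ = 1/ε₁+1/ε_s−1 = 5.190, D₂ = 1/ε_s+1/ε₂−1 = 1.266.
Solve for T_s⁴: T_s⁴ = (D₂·T₁⁴ + D₁·T₂⁴)/(D₁+D₂) = 5.902×10¹⁰ K⁴.

T_s ≈ 493 K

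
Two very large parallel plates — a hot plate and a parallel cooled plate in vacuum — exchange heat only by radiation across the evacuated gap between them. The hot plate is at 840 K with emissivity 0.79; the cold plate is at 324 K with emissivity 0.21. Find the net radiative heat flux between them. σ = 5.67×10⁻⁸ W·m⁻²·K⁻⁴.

q ≈ 5490 W/m²

For two infinite grey parallel plates, q = σ(T₁⁴ − T₂⁴)/(1/ε₁ + 1/ε₂ − 1).
T₁⁴ − T₂⁴ = 4.979×10¹¹ − 1.102×10¹⁰ = 4.869×10¹¹ K⁴.
1/ε₁ + 1/ε₂ − 1 = 1.266 + 4.762 − 1 = 5.028.
q = 5.67×10⁻⁸ × 4.869×10¹¹ / 5.028.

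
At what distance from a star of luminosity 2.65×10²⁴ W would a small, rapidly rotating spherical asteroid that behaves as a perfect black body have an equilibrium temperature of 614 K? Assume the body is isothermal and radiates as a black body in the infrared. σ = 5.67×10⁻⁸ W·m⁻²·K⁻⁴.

For an isothermal black-emitting sphere, (1−a)S·πr² = σ·4πr²·T⁴ ⇒ S = 4σT⁴/(1−a).
S = 4·5.67×10⁻⁸·(614)⁴/1.00 = 32230 W/m².
Flux falls as S = L/(4πd²), so d = √(L/(4πS)) = √(2.65×10²⁴/(4π·32230)).

d ≈ 2.56×10⁹ m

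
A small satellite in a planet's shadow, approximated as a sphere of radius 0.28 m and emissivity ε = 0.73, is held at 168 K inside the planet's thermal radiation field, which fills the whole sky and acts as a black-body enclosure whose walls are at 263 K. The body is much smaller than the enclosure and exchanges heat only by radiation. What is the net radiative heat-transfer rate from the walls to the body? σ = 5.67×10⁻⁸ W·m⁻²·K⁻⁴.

For a small grey body in a large enclosure: P_net = εσA(T_body⁴ − T_wall⁴).
A = 4πr² = 0.9852 m²; T_body⁴ − T_wall⁴ = 7.966×10⁸ − 4.784×10⁹ = -3.988×10⁹ K⁴.
|P_net| = 0.73·5.67×10⁻⁸·0.9852·3.988×10⁹.

P_net ≈ 163 W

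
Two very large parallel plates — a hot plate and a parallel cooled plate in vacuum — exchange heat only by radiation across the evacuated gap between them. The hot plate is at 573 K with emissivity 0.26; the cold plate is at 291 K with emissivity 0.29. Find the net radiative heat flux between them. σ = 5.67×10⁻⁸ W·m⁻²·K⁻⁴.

q ≈ 906 W/m²

For two infinite grey parallel plates, q = σ(T₁⁴ − T₂⁴)/(1/ε₁ + 1/ε₂ − 1).
T₁⁴ − T₂⁴ = 1.078×10¹¹ − 7.171×10⁹ = 1.006×10¹¹ K⁴.
1/ε₁ + 1/ε₂ − 1 = 3.846 + 3.448 − 1 = 6.294.
q = 5.67×10⁻⁸ × 1.006×10¹¹ / 6.294.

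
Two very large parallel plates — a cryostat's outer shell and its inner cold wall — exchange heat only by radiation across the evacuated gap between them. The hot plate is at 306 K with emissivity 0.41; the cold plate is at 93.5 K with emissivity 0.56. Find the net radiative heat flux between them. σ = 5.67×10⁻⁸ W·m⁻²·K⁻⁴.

For two infinite grey parallel plates, q = σ(T₁⁴ − T₂⁴)/(1/ε₁ + 1/ε₂ − 1).
T₁⁴ − T₂⁴ = 8.768×10⁹ − 7.643×10⁷ = 8.691×10⁹ K⁴.
1/ε₁ + 1/ε₂ − 1 = 2.439 + 1.786 − 1 = 3.225.
q = 5.67×10⁻⁸ × 8.691×10⁹ / 3.225.

q ≈ 153 W/m²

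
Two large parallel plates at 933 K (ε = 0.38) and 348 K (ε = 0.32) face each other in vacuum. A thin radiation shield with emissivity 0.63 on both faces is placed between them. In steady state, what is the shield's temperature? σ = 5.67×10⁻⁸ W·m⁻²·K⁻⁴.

In steady state the net flux on the hot side equals that on the cold side.
σ(T₁⁴−T_s⁴)/D₁ = σ(T_s⁴−T₂⁴)/D₂, with D₁ = 1/ε₁+1/ε_s−1 = 3.219, D₂ = 1/ε_s+1/ε₂−1 = 3.712.
Solve for T_s⁴: T_s⁴ = (D₂·T₁⁴ + D₁·T₂⁴)/(D₁+D₂) = 4.127×10¹¹ K⁴.

T_s ≈ 801 K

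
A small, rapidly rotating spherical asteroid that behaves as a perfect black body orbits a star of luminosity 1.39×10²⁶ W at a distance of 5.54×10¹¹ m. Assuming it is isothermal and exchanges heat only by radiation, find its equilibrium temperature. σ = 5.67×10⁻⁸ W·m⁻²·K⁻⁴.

T ≈ 112 K

First find the stellar flux at distance d: S = L/(4πd²) = 1.39×10²⁶/(4π·(5.54×10¹¹)²) = 36.04 W/m².
For an isothermal sphere, absorbed (1−a)S·πr² = emitted σ·4πr²·T⁴, so T⁴ = (1−a)S/(4σ).
T⁴ = 1.00·36.04/(4·5.67×10⁻⁸) = 1.589×10⁸ K⁴.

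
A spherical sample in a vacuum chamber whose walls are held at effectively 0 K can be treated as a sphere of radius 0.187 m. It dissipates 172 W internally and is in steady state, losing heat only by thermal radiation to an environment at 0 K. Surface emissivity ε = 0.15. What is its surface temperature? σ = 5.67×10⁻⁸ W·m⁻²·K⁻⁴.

Steady state: internal power = radiated power, P = εσA T⁴.
Radiating area A = 4πr² = 0.4394 m².
T⁴ = P/(εσA) = 172/(0.15·5.67×10⁻⁸·0.4394) = 4.602×10¹⁰ K⁴.
T = (4.602×10¹⁰)^(1/4).

T ≈ 463 K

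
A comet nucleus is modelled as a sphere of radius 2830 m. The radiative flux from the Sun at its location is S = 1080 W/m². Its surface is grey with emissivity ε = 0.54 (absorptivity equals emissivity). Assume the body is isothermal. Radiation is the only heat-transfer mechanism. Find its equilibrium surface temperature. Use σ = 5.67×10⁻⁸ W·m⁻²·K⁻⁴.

At equilibrium, absorbed power = emitted power.
Absorbing cross-section = πr² = 2.516×10⁷ m²; emitting surface = 4πr² = 1.006×10⁸ m² (ratio 4).
εS·A_cross = εσ·A_surf·T⁴  ⇒  T⁴ = S/(4σ)   (ε cancels).
T⁴ = 1080/(4·5.67×10⁻⁸) = 4.762×10⁹ K⁴.
T = (4.762×10⁹)^(1/4).

T ≈ 263 K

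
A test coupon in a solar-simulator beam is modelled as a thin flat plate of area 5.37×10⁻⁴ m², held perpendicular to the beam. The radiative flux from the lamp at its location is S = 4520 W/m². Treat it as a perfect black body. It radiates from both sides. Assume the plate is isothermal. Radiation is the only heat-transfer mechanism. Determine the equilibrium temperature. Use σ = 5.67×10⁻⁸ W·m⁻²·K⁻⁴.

At equilibrium, absorbed power = emitted power.
Absorbing cross-section = A = 5.370×10⁻⁴ m²; emitting surface = 2A = 0.001074 m² (ratio 2).
S·A_cross = εσ·A_surf·T⁴  ⇒  T⁴ = S/(2σ).
T⁴ = 1.00·4520/(2·5.67×10⁻⁸) = 3.986×10¹⁰ K⁴.
T = (3.986×10¹⁰)^(1/4).

T ≈ 447 K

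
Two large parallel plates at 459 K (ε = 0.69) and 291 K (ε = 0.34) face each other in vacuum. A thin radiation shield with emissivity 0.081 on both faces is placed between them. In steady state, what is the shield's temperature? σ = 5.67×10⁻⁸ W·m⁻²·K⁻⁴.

In steady state the net flux on the hot side equals that on the cold side.
σ(T₁⁴−T_s⁴)/D₁ = σ(T_s⁴−T₂⁴)/D₂, with D₁ = 1/ε₁+1/ε_s−1 = 12.79, D₂ = 1/ε_s+1/ε₂−1 = 14.29.
Solve for T_s⁴: T_s⁴ = (D₂·T₁⁴ + D₁·T₂⁴)/(D₁+D₂) = 2.680×10¹⁰ K⁴.

T_s ≈ 405 K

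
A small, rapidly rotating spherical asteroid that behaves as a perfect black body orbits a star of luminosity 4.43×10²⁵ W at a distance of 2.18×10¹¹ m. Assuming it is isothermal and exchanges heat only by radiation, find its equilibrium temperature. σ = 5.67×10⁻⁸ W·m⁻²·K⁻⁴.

First find the stellar flux at distance d: S = L/(4πd²) = 4.43×10²⁵/(4π·(2.18×10¹¹)²) = 74.18 W/m².
For an isothermal sphere, absorbed (1−a)S·πr² = emitted σ·4πr²·T⁴, so T⁴ = (1−a)S/(4σ).
T⁴ = 1.00·74.18/(4·5.67×10⁻⁸) = 3.271×10⁸ K⁴.

T ≈ 134 K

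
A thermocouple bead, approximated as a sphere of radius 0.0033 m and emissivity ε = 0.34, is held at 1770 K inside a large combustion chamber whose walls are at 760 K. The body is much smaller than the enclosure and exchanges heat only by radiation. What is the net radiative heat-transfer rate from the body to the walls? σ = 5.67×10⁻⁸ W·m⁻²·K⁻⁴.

For a small grey body in a large enclosure: P_net = εσA(T_body⁴ − T_wall⁴).
A = 4πr² = 1.368×10⁻⁴ m²; T_body⁴ − T_wall⁴ = 9.815×10¹² − 3.336×10¹¹ = 9.481×10¹² K⁴.
|P_net| = 0.34·5.67×10⁻⁸·1.368×10⁻⁴·9.481×10¹².

P_net ≈ 25.0 W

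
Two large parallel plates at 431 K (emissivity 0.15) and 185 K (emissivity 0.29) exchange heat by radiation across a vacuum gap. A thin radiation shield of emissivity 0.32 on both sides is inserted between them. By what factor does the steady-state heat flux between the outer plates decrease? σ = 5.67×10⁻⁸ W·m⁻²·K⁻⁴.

factor ≈ 1.58

Without shield: q₀ = σΔ(T⁴)/(1/ε₁+1/ε₂−1) with denominator 9.115.
With shield the two gaps are in series; the resistances add: (1/ε₁+1/ε_s−1)+(1/ε_s+1/ε₂−1) = 8.792+5.573 = 14.36.
Heat-flux ratio q₀/q = 14.36/9.115.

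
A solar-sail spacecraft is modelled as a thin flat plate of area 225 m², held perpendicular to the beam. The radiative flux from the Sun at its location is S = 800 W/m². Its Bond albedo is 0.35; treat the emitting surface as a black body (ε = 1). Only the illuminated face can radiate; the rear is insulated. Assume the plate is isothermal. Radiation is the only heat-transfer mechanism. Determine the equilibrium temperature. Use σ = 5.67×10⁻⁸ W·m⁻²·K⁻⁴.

At equilibrium, absorbed power = emitted power.
Absorbing cross-section = A = 225.0 m²; emitting surface = A = 225.0 m² (ratio 1).
(1−a)S·A_cross = εσ·A_surf·T⁴  ⇒  T⁴ = (1−a)S/(1σ).
T⁴ = 0.650·800/(1·5.67×10⁻⁸) = 9.171×10⁹ K⁴.
T = (9.171×10⁹)^(1/4).

T ≈ 309 K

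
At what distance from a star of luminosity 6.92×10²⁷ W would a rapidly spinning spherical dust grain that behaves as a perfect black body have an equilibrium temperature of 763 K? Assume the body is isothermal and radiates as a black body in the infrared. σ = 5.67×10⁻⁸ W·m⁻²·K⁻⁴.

For an isothermal black-emitting sphere, (1−a)S·πr² = σ·4πr²·T⁴ ⇒ S = 4σT⁴/(1−a).
S = 4·5.67×10⁻⁸·(763)⁴/1.00 = 76870 W/m².
Flux falls as S = L/(4πd²), so d = √(L/(4πS)) = √(6.92×10²⁷/(4π·76870)).

d ≈ 8.46×10¹⁰ m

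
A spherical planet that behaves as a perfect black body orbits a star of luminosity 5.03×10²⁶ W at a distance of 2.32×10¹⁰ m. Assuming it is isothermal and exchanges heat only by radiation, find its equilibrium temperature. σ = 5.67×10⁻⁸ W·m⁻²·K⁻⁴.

T ≈ 757 K

First find the stellar flux at distance d: S = L/(4πd²) = 5.03×10²⁶/(4π·(2.32×10¹⁰)²) = 74370 W/m².
For an isothermal sphere, absorbed (1−a)S·πr² = emitted σ·4πr²·T⁴, so T⁴ = (1−a)S/(4σ).
T⁴ = 1.00·74370/(4·5.67×10⁻⁸) = 3.279×10¹¹ K⁴.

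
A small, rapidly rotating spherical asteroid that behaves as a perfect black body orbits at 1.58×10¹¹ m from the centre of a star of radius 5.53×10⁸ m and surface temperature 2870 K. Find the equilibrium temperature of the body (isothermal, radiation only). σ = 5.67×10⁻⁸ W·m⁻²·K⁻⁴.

T ≈ 120 K

The star's surface emits σT_*⁴; at distance d the flux is S = σT_*⁴(R_*/d)².
S = 5.67×10⁻⁸·(2870)⁴·(5.53×10⁸/1.58×10¹¹)² = 47.12 W/m².
For an isothermal sphere T⁴ = (1−a)S/(4σ) = 2.078×10⁸ K⁴.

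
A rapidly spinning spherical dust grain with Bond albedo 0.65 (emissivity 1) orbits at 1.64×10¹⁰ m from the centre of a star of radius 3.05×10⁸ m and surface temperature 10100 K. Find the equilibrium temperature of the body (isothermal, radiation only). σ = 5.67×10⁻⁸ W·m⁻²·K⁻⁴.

T ≈ 749 K

The star's surface emits σT_*⁴; at distance d the flux is S = σT_*⁴(R_*/d)².
S = 5.67×10⁻⁸·(10100)⁴·(3.05×10⁸/1.64×10¹⁰)² = 2.041×10⁵ W/m².
For an isothermal sphere T⁴ = (1−a)S/(4σ) = 3.149×10¹¹ K⁴.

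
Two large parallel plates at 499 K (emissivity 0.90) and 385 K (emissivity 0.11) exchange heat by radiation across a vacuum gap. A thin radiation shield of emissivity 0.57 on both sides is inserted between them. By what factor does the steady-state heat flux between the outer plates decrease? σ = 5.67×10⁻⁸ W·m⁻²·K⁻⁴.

factor ≈ 1.27

Without shield: q₀ = σΔ(T⁴)/(1/ε₁+1/ε₂−1) with denominator 9.202.
With shield the two gaps are in series; the resistances add: (1/ε₁+1/ε_s−1)+(1/ε_s+1/ε₂−1) = 1.865+9.845 = 11.71.
Heat-flux ratio q₀/q = 11.71/9.202.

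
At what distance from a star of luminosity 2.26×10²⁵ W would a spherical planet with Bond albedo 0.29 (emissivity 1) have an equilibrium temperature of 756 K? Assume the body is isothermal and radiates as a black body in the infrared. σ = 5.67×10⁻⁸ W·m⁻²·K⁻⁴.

For an isothermal black-emitting sphere, (1−a)S·πr² = σ·4πr²·T⁴ ⇒ S = 4σT⁴/(1−a).
S = 4·5.67×10⁻⁸·(756)⁴/0.710 = 1.043×10⁵ W/m².
Flux falls as S = L/(4πd²), so d = √(L/(4πS)) = √(2.26×10²⁵/(4π·1.043×10⁵)).

d ≈ 4.15×10⁹ m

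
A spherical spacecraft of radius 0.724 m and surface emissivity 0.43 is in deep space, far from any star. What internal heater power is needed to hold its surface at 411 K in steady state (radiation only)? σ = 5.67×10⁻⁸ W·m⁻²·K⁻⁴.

P ≈ 4580 W

P = εσ·4πr²·T⁴.
4πr² = 6.587 m²; T⁴ = 2.853×10¹⁰ K⁴.
P = 0.43·5.67×10⁻⁸·6.587·2.853×10¹⁰.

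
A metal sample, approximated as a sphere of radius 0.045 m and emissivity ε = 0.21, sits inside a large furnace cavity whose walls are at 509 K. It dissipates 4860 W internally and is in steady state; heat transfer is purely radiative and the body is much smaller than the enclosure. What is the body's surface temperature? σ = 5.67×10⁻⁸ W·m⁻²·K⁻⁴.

T ≈ 2000 K

For a small grey body in a large enclosure, net radiated power = εσA(T⁴ − T_w⁴).
Steady state: P = εσA(T⁴ − T_w⁴) with A = 4πr² = 0.02545 m².
T⁴ = P/(εσA) + T_w⁴ = 4860/(0.21·5.67×10⁻⁸·0.02545) + (509)⁴
    = 1.604×10¹³ + 6.712×10¹⁰ = 1.611×10¹³ K⁴.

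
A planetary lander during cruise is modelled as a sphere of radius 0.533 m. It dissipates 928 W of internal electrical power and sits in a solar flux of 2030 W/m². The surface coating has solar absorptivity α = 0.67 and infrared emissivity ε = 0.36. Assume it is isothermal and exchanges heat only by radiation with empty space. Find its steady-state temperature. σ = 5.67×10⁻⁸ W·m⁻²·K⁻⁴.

At steady state, absorbed solar power + internal power = radiated power.
Absorbed: α·S·A_cross = 0.67·2030·0.8925 = 1214 W (cross-section πr²).
Total input = 1214 + 928 = 2142 W.
Radiated: εσ·A_surf·T⁴ with A_surf = 4πr² = 3.570 m².
T⁴ = 2142/(0.36·5.67×10⁻⁸·3.570) = 2.939×10¹⁰ K⁴.

T ≈ 414 K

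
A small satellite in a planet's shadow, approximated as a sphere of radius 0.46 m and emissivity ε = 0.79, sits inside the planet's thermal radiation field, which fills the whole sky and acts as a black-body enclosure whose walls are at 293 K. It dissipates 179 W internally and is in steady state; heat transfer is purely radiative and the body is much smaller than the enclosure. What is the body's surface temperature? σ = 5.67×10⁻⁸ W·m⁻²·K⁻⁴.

For a small grey body in a large enclosure, net radiated power = εσA(T⁴ − T_w⁴).
Steady state: P = εσA(T⁴ − T_w⁴) with A = 4πr² = 2.659 m².
T⁴ = P/(εσA) + T_w⁴ = 179/(0.79·5.67×10⁻⁸·2.659) + (293)⁴
    = 1.503×10⁹ + 7.370×10⁹ = 8.873×10⁹ K⁴.

T ≈ 307 K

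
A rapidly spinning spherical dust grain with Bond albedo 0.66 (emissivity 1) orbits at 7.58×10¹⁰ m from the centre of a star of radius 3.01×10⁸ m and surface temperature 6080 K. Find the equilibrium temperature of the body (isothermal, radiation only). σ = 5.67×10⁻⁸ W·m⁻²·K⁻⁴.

The star's surface emits σT_*⁴; at distance d the flux is S = σT_*⁴(R_*/d)².
S = 5.67×10⁻⁸·(6080)⁴·(3.01×10⁸/7.58×10¹⁰)² = 1222 W/m².
For an isothermal sphere T⁴ = (1−a)S/(4σ) = 1.832×10⁹ K⁴.

T ≈ 207 K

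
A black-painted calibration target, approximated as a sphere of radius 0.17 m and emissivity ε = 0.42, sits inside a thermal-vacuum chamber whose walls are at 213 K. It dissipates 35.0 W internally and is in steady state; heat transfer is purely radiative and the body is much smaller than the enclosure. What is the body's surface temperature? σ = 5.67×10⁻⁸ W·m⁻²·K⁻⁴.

T ≈ 280 K

For a small grey body in a large enclosure, net radiated power = εσA(T⁴ − T_w⁴).
Steady state: P = εσA(T⁴ − T_w⁴) with A = 4πr² = 0.3632 m².
T⁴ = P/(εσA) + T_w⁴ = 35.0/(0.42·5.67×10⁻⁸·0.3632) + (213)⁴
    = 4.047×10⁹ + 2.058×10⁹ = 6.105×10⁹ K⁴.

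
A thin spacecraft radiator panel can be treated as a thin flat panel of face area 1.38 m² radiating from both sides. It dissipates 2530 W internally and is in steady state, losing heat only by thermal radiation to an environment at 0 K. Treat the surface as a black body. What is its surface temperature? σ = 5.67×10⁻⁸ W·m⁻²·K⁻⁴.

Steady state: internal power = radiated power, P = εσA T⁴.
Radiating area A = 2·1.38 = 2.760 m².
T⁴ = P/(εσA) = 2530/(1.0·5.67×10⁻⁸·2.760) = 1.617×10¹⁰ K⁴.
T = (1.617×10¹⁰)^(1/4).

T ≈ 357 K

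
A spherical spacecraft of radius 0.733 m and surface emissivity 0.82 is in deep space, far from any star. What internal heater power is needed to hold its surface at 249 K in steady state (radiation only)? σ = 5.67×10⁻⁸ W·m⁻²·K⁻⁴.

P = εσ·4πr²·T⁴.
4πr² = 6.752 m²; T⁴ = 3.844×10⁹ K⁴.
P = 0.82·5.67×10⁻⁸·6.752·3.844×10⁹.

P ≈ 1210 W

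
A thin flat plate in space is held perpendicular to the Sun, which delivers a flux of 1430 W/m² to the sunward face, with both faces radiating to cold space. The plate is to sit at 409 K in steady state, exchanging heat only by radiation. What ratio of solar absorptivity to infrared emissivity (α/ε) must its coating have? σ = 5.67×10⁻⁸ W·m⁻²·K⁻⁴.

α/ε ≈ 2.22

Balance: αS·A = εσ·2A·T⁴ ⇒ α/ε = 2σT⁴/S.
α/ε = 2·5.67×10⁻⁸·(409)⁴/1430 = 2·5.67×10⁻⁸·2.798×10¹⁰/1430.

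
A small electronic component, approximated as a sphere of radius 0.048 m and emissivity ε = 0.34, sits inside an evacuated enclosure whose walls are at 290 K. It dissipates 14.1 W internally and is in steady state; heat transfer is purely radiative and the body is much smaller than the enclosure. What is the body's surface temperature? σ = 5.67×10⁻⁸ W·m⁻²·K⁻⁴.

For a small grey body in a large enclosure, net radiated power = εσA(T⁴ − T_w⁴).
Steady state: P = εσA(T⁴ − T_w⁴) with A = 4πr² = 0.02895 m².
T⁴ = P/(εσA) + T_w⁴ = 14.1/(0.34·5.67×10⁻⁸·0.02895) + (290)⁴
    = 2.526×10¹⁰ + 7.073×10⁹ = 3.233×10¹⁰ K⁴.

T ≈ 424 K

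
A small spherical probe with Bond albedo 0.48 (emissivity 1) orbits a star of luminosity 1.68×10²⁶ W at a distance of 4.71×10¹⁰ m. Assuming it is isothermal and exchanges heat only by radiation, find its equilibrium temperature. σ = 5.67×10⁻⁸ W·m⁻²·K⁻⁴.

T ≈ 343 K

First find the stellar flux at distance d: S = L/(4πd²) = 1.68×10²⁶/(4π·(4.71×10¹⁰)²) = 6026 W/m².
For an isothermal sphere, absorbed (1−a)S·πr² = emitted σ·4πr²·T⁴, so T⁴ = (1−a)S/(4σ).
T⁴ = 0.520·6026/(4·5.67×10⁻⁸) = 1.382×10¹⁰ K⁴.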